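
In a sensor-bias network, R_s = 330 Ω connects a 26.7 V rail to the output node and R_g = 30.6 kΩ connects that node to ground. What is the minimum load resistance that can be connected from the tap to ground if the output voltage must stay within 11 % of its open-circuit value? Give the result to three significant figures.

R_L(min) ≈ 2.64 kΩ

Output resistance R_th = R_s‖R_g = (330 × 30600)/30930 = 326.5 Ω.
The fractional drop is R_th/(R_th + R_L); requiring this ≤ 0.110 gives R_L ≥ R_th(1/0.110 − 1) = 326.5 × 8.091 = 2.64 kΩ.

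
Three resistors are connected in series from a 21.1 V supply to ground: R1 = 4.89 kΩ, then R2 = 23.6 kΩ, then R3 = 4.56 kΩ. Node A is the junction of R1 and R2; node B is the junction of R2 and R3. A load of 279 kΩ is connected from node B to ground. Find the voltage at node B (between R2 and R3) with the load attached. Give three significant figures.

V ≈ 2.87 V

At node B, R3 is in parallel with the load: R3‖R_L = 4.487 kΩ.
Below node A the resistance is R2 + (R3‖R_L) = 28.09 kΩ, so V_A = 21.1 × 28.09/32.98 = 17.97 V.
Then V_B = V_A × (R3‖R_L)/(R2 + R3‖R_L) = 17.97 × 4.487/28.09 = 2.87 V.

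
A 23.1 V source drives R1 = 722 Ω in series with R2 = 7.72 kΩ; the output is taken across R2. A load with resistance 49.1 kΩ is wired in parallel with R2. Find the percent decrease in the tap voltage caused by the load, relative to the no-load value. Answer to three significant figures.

1.33 %

The divider's output (Thévenin) resistance is R1‖R2 = 660.3 Ω.
Fractional drop under load = R_th/(R_th + R_L) = 660.3 / (660.3 + 49100) = 0.01327.
So the output falls by 1.33 %.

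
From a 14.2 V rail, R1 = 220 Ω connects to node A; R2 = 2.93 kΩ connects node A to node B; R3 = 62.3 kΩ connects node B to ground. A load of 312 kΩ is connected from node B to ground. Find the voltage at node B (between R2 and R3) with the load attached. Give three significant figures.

At node B, R3 is in parallel with the load: R3‖R_L = 51930 Ω.
Below node A the resistance is R2 + (R3‖R_L) = 54860 Ω, so V_A = 14.2 × 54860/55080 = 14.14 V.
Then V_B = V_A × (R3‖R_L)/(R2 + R3‖R_L) = 14.14 × 51930/54860 = 13.4 V.

V ≈ 13.4 V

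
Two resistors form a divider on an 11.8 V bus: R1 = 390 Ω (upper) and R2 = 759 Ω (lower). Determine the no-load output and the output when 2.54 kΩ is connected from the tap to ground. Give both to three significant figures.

Open-circuit: V = 11.8 × 759/(390 + 759) = 7.79 V.
With the load, R2 becomes R2‖R_L = 584.4 Ω, so V = 11.8 × 584.4/974.4 = 7.08 V.

Unloaded: 7.79 V; loaded: 7.08 V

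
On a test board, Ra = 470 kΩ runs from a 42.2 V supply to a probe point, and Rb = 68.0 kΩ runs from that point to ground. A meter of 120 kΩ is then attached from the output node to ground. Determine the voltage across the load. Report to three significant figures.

The load sits in parallel with Rb: Rb‖R_L = (68.0 × 120) / (68.0 + 120) = 43.40 kΩ.
V_out = 42.2 × 43.40 / (470 + 43.40) = 42.2 × 43.40/513.4 = 3.57 V.

V_out ≈ 3.57 V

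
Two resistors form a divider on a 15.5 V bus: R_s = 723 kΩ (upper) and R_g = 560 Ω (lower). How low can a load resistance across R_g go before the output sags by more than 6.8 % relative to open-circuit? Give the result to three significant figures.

Output resistance R_th = R_s‖R_g = (723000 × 560)/723600 = 559.6 Ω.
The fractional drop is R_th/(R_th + R_L); requiring this ≤ 0.0680 gives R_L ≥ R_th(1/0.0680 − 1) = 559.6 × 13.71 = 7.67 kΩ.

R_L(min) ≈ 7.67 kΩ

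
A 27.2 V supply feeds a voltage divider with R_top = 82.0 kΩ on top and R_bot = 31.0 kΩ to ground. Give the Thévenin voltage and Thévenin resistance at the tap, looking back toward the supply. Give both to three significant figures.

V_th is the open-circuit tap voltage: 27.2 × 31.0/(82.0 + 31.0) = 7.46 V.
With the supply zeroed, R_top and R_bot appear in parallel from the tap: R_th = R_top‖R_bot = (82.0 × 31.0)/113.0 = 22.5 kΩ.

V_th = 7.46 V, R_th = 22.5 kΩ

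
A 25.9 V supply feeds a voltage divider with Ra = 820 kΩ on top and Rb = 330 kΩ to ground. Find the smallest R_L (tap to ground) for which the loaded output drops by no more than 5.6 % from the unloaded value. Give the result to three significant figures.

Output resistance R_th = Ra‖Rb = (820 × 330)/1150 = 235.3 kΩ.
The fractional drop is R_th/(R_th + R_L); requiring this ≤ 0.0560 gives R_L ≥ R_th(1/0.0560 − 1) = 235.3 × 16.86 = 3.97 MΩ.

R_L(min) ≈ 3.97 MΩ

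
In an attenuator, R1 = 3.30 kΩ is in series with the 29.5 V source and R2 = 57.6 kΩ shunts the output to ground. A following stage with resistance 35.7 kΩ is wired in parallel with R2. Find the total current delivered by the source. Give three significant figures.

I ≈ 1.16 mA

R2‖R_L = 22.04 kΩ, so the source sees R1 + R2‖R_L = 25.34 kΩ.
I = 29.5 V / 25.34 kΩ = 1.16 mA.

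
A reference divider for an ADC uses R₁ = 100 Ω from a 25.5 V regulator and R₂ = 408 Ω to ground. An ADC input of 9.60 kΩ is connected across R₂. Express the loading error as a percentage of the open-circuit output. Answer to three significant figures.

The divider's output (Thévenin) resistance is R₁‖R₂ = 80.31 Ω.
Fractional drop under load = R_th/(R_th + R_L) = 80.31 / (80.31 + 9600) = 0.008297.
So the output falls by 0.830 %.

0.830 %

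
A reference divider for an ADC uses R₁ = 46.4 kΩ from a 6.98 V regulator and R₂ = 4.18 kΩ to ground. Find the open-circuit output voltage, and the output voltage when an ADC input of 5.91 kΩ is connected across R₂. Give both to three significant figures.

Open-circuit: V = 6.98 × 4.18/(46.4 + 4.18) = 0.577 V.
With the load, R₂ becomes R₂‖R_L = 2.448 kΩ, so V = 6.98 × 2.448/48.85 = 0.350 V.

Unloaded: 0.577 V; loaded: 0.350 V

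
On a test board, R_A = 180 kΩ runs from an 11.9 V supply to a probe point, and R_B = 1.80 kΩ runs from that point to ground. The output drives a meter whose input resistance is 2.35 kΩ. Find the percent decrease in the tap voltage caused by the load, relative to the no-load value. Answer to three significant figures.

43.1 %

Unloaded V = 11.9 × 1.80/181.8 = 0.1178 V.
Loaded: R_B‖R_L = 1.019 kΩ, giving V = 11.9 × 1.019/181.0 = 0.06701 V.
Drop = (0.1178 − 0.06701) / 0.1178 = 43.1 %.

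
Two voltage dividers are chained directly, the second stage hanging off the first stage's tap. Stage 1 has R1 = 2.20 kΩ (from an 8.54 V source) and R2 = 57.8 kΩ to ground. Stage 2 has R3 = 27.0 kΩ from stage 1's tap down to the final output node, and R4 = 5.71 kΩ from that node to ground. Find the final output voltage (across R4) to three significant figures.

Stage 2 presents R3+R4 = 32.71 kΩ as a load on stage 1's tap.
Stage 1's lower leg becomes R2‖(R3+R4) = 20.89 kΩ, so V_mid = 8.54 × 20.89/23.09 = 7.726 V.
Stage 2 is itself unloaded: V_out = V_mid × R4/(R3+R4) = 7.726 × 5.71/32.71 = 1.35 V.

V_out ≈ 1.35 V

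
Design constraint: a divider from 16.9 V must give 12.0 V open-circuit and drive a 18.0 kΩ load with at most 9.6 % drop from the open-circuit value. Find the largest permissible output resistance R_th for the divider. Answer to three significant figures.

Loading drop = R_th/(R_th + R_L) ≤ 0.0960, so R_th ≤ R_L · ε/(1−ε) = 18.0 kΩ × 0.0960/0.9040 = 1.91 kΩ.
(Any R1, R2 with R2/(R1+R2) = 0.710 and R1‖R2 ≤ 1.91 kΩ will meet the spec.)

R_th ≤ 1.91 kΩ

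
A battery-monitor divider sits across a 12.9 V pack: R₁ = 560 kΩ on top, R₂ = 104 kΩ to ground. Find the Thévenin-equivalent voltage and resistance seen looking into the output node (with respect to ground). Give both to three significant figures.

V_th is the open-circuit tap voltage: 12.9 × 104/(560 + 104) = 2.02 V.
With the supply zeroed, R₁ and R₂ appear in parallel from the tap: R_th = R₁‖R₂ = (560 × 104)/664.0 = 87.7 kΩ.

V_th = 2.02 V, R_th = 87.7 kΩ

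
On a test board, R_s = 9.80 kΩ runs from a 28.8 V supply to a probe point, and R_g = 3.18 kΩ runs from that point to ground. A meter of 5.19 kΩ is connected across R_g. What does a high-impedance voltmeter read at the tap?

The load sits in parallel with R_g: R_g‖R_L = (3.18 × 5.19) / (3.18 + 5.19) = 1.972 kΩ.
V_out = 28.8 × 1.972 / (9.80 + 1.972) = 28.8 × 1.972/11.77 = 4.82 V.

V_out ≈ 4.82 V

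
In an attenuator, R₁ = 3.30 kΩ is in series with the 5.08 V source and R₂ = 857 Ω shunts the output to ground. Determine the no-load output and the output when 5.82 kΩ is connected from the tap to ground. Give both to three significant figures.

Unloaded: 1.05 V; loaded: 0.938 V

Open-circuit: V = 5.08 × 857/(3300 + 857) = 1.05 V.
With the load, R₂ becomes R₂‖R_L = 747.0 Ω, so V = 5.08 × 747.0/4047 = 0.938 V.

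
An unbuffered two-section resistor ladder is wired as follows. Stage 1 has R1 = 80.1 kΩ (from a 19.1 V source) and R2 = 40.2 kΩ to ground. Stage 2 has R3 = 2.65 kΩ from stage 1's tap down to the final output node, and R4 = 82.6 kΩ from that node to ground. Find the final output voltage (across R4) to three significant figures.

Stage 2 presents R3+R4 = 85.25 kΩ as a load on stage 1's tap.
Stage 1's lower leg becomes R2‖(R3+R4) = 27.32 kΩ, so V_mid = 19.1 × 27.32/107.4 = 4.857 V.
Stage 2 is itself unloaded: V_out = V_mid × R4/(R3+R4) = 4.857 × 82.6/85.25 = 4.71 V.

V_out ≈ 4.71 V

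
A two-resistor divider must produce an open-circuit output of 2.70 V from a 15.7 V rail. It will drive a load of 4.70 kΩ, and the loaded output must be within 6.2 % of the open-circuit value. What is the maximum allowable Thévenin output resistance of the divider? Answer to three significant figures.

Loading drop = R_th/(R_th + R_L) ≤ 0.0620, so R_th ≤ R_L · ε/(1−ε) = 4.70 kΩ × 0.0620/0.9380 = 311 Ω.

R_th ≤ 311 Ω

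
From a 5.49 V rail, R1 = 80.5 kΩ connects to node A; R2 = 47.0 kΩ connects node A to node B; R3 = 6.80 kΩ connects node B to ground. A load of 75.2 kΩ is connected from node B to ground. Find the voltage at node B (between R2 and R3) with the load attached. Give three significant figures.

V ≈ 0.256 V

At node B, R3 is in parallel with the load: R3‖R_L = 6.236 kΩ.
Below node A the resistance is R2 + (R3‖R_L) = 53.24 kΩ, so V_A = 5.49 × 53.24/133.7 = 2.185 V.
Then V_B = V_A × (R3‖R_L)/(R2 + R3‖R_L) = 2.185 × 6.236/53.24 = 0.256 V.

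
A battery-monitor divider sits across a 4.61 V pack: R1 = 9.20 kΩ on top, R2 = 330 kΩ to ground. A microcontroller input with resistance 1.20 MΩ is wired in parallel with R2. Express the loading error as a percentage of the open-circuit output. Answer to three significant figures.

The divider's output (Thévenin) resistance is R1‖R2 = 8.950 kΩ.
Fractional drop under load = R_th/(R_th + R_L) = 8.950 / (8.950 + 1200) = 0.007404.
So the output falls by 0.740 %.

0.740 %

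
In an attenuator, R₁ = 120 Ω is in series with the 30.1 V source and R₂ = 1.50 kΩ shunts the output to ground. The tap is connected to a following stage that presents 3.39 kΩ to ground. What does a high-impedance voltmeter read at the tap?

The load sits in parallel with R₂: R₂‖R_L = (1500 × 3390) / (1500 + 3390) = 1040 Ω.
V_out = 30.1 × 1040 / (120 + 1040) = 30.1 × 1040/1160 = 27.0 V.

V_out ≈ 27.0 V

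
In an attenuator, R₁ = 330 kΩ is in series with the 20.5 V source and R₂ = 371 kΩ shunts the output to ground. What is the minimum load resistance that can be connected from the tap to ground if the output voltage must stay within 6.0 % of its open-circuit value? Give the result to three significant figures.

R_L(min) ≈ 2.74 MΩ

Output resistance R_th = R₁‖R₂ = (330 × 371)/701.0 = 174.7 kΩ.
The fractional drop is R_th/(R_th + R_L); requiring this ≤ 0.0600 gives R_L ≥ R_th(1/0.0600 − 1) = 174.7 × 15.67 = 2.74 MΩ.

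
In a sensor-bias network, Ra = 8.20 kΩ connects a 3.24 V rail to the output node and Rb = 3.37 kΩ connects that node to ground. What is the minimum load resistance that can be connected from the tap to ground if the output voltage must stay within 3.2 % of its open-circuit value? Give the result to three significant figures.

R_L(min) ≈ 72.2 kΩ

Output resistance R_th = Ra‖Rb = (8.20 × 3.37)/11.57 = 2.388 kΩ.
The fractional drop is R_th/(R_th + R_L); requiring this ≤ 0.0320 gives R_L ≥ R_th(1/0.0320 − 1) = 2.388 × 30.25 = 72.2 kΩ.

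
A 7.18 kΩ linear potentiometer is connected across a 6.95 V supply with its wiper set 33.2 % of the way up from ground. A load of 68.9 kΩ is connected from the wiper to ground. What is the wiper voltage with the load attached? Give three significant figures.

V ≈ 2.26 V

The wiper splits the pot into (1−α)R = 4.796 kΩ above and αR = 2.384 kΩ below.
Lower section ‖ load = 2.304 kΩ.
V_wiper = 6.95 × 2.304/(4.796 + 2.304) = 2.26 V.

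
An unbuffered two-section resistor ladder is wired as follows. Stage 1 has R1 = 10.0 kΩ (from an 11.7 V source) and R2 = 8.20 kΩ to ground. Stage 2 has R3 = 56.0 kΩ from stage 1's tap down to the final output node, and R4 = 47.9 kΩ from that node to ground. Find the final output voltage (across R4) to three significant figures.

Stage 2 presents R3+R4 = 103.9 kΩ as a load on stage 1's tap.
Stage 1's lower leg becomes R2‖(R3+R4) = 7.600 kΩ, so V_mid = 11.7 × 7.600/17.60 = 5.052 V.
Stage 2 is itself unloaded: V_out = V_mid × R4/(R3+R4) = 5.052 × 47.9/103.9 = 2.33 V.

V_out ≈ 2.33 V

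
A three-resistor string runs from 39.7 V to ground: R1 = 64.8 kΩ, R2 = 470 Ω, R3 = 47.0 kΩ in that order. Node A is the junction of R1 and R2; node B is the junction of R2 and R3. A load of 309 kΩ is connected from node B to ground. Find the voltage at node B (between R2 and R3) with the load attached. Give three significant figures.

At node B, R3 is in parallel with the load: R3‖R_L = 40790 Ω.
Below node A the resistance is R2 + (R3‖R_L) = 41260 Ω, so V_A = 39.7 × 41260/106100 = 15.45 V.
Then V_B = V_A × (R3‖R_L)/(R2 + R3‖R_L) = 15.45 × 40790/41260 = 15.3 V.

V ≈ 15.3 V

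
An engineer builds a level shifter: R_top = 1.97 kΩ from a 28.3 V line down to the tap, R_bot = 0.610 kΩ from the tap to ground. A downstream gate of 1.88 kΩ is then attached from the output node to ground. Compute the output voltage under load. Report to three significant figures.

V_out ≈ 5.36 V

The load sits in parallel with R_bot: R_bot‖R_L = (610 × 1880) / (610 + 1880) = 460.6 Ω.
V_out = 28.3 × 460.6 / (1970 + 460.6) = 28.3 × 460.6/2431 = 5.36 V.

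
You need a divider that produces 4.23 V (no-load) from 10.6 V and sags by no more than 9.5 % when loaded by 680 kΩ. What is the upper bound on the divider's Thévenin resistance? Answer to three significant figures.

R_th ≤ 71.4 kΩ

Loading drop = R_th/(R_th + R_L) ≤ 0.0950, so R_th ≤ R_L · ε/(1−ε) = 680 kΩ × 0.0950/0.9050 = 71.4 kΩ.
(Any R1, R2 with R2/(R1+R2) = 0.399 and R1‖R2 ≤ 71.4 kΩ will meet the spec.)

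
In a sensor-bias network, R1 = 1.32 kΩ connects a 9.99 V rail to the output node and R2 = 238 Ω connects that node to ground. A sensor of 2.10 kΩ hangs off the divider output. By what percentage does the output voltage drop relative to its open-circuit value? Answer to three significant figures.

8.76 %

Unloaded V = 9.99 × 238/1558 = 1.5261 V.
Loaded: R2‖R_L = 213.8 Ω, giving V = 9.99 × 213.8/1534 = 1.3924 V.
Drop = (1.5261 − 1.3924) / 1.5261 = 8.76 %.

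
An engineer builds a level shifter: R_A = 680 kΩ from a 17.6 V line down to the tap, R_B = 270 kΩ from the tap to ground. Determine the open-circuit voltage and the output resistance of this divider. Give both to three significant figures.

V_th is the open-circuit tap voltage: 17.6 × 270/(680 + 270) = 5.00 V.
With the supply zeroed, R_A and R_B appear in parallel from the tap: R_th = R_A‖R_B = (680 × 270)/950.0 = 193 kΩ.

V_th = 5.00 V, R_th = 193 kΩ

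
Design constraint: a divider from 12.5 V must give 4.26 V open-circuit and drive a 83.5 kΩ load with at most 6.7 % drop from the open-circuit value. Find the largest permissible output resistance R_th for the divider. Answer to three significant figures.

R_th ≤ 6.00 kΩ

Loading drop = R_th/(R_th + R_L) ≤ 0.0670, so R_th ≤ R_L · ε/(1−ε) = 83.5 kΩ × 0.0670/0.9330 = 6.00 kΩ.
(Any R1, R2 with R2/(R1+R2) = 0.341 and R1‖R2 ≤ 6.00 kΩ will meet the spec.)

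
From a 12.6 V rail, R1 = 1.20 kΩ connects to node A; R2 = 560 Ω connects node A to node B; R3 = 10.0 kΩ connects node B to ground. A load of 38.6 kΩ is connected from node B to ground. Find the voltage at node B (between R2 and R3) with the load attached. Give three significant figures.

At node B, R3 is in parallel with the load: R3‖R_L = 7942 Ω.
Below node A the resistance is R2 + (R3‖R_L) = 8502 Ω, so V_A = 12.6 × 8502/9702 = 11.04 V.
Then V_B = V_A × (R3‖R_L)/(R2 + R3‖R_L) = 11.04 × 7942/8502 = 10.3 V.

V ≈ 10.3 V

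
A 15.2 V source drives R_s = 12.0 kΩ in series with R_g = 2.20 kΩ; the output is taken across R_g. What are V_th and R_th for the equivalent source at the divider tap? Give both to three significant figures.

V_th = 2.35 V, R_th = 1.86 kΩ

V_th is the open-circuit tap voltage: 15.2 × 2.20/(12.0 + 2.20) = 2.35 V.
With the supply zeroed, R_s and R_g appear in parallel from the tap: R_th = R_s‖R_g = (12.0 × 2.20)/14.20 = 1.86 kΩ.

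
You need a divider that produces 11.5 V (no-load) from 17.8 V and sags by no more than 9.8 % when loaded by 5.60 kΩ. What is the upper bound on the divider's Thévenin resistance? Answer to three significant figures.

Loading drop = R_th/(R_th + R_L) ≤ 0.0980, so R_th ≤ R_L · ε/(1−ε) = 5.60 kΩ × 0.0980/0.9020 = 608 Ω.

R_th ≤ 608 Ω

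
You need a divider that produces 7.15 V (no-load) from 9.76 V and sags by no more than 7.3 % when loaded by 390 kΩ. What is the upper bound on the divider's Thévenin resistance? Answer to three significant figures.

R_th ≤ 30.7 kΩ

Loading drop = R_th/(R_th + R_L) ≤ 0.0730, so R_th ≤ R_L · ε/(1−ε) = 390 kΩ × 0.0730/0.9270 = 30.7 kΩ.
(Any R1, R2 with R2/(R1+R2) = 0.733 and R1‖R2 ≤ 30.7 kΩ will meet the spec.)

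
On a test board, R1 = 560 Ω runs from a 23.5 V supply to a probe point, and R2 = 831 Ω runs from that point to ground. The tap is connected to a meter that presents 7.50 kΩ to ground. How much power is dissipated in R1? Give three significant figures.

Total resistance from the source is R1 + (R2‖R_L) = 1308 Ω, so I = 23.5/1308 Ω = 17.96 mA.
P = I²·R1 = (17.96 mA)² × 560 Ω = 181 mW.

P ≈ 181 mW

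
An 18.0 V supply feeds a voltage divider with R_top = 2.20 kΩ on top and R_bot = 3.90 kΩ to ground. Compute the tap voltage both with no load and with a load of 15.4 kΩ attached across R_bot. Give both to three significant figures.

Open-circuit: V = 18.0 × 3.90/(2.20 + 3.90) = 11.5 V.
With the load, R_bot becomes R_bot‖R_L = 3.112 kΩ, so V = 18.0 × 3.112/5.312 = 10.5 V.

Unloaded: 11.5 V; loaded: 10.5 V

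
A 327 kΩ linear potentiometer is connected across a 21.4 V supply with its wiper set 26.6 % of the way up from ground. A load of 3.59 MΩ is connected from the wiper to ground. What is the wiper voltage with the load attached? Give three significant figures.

V ≈ 5.59 V

The wiper splits the pot into (1−α)R = 240.0 kΩ above and αR = 86.98 kΩ below.
Lower section ‖ load = 84.92 kΩ.
V_wiper = 21.4 × 84.92/(240.0 + 84.92) = 5.59 V.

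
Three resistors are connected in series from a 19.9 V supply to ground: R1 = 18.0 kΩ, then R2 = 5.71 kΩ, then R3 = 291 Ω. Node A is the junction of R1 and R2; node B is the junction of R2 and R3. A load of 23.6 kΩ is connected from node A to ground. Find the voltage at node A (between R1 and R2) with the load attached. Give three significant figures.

Below node A the series string R2+R3 = 6001 Ω sits in parallel with the 23600 Ω load: 4784 Ω.
V_A = 19.9 × 4784/(18000 + 4784) = 4.18 V.

V ≈ 4.18 V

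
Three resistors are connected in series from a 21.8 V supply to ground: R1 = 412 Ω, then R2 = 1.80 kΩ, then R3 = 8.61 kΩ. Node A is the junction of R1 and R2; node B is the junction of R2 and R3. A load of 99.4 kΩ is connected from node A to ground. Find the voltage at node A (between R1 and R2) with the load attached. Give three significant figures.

Below node A the series string R2+R3 = 10410 Ω sits in parallel with the 99400 Ω load: 9423 Ω.
V_A = 21.8 × 9423/(412 + 9423) = 20.9 V.

V ≈ 20.9 V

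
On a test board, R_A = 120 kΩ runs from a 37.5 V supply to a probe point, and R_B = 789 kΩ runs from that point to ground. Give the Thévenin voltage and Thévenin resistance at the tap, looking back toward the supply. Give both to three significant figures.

V_th is the open-circuit tap voltage: 37.5 × 789/(120 + 789) = 32.5 V.
With the supply zeroed, R_A and R_B appear in parallel from the tap: R_th = R_A‖R_B = (120 × 789)/909.0 = 104 kΩ.

V_th = 32.5 V, R_th = 104 kΩ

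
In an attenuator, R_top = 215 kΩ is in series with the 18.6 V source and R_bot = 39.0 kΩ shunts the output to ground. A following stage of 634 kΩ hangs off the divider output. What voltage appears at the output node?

The load sits in parallel with R_bot: R_bot‖R_L = (39.0 × 634) / (39.0 + 634) = 36.74 kΩ.
V_out = 18.6 × 36.74 / (215 + 36.74) = 18.6 × 36.74/251.7 = 2.71 V.

V_out ≈ 2.71 V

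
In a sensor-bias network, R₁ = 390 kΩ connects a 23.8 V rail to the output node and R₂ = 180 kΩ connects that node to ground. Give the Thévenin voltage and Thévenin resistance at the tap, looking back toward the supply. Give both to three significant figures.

V_th is the open-circuit tap voltage: 23.8 × 180/(390 + 180) = 7.52 V.
With the supply zeroed, R₁ and R₂ appear in parallel from the tap: R_th = R₁‖R₂ = (390 × 180)/570.0 = 123 kΩ.

V_th = 7.52 V, R_th = 123 kΩ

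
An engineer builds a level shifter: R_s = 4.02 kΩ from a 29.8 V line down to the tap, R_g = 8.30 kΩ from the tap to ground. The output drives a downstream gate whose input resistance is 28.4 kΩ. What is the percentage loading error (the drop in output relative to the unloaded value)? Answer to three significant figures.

The divider's output (Thévenin) resistance is R_s‖R_g = 2.708 kΩ.
Fractional drop under load = R_th/(R_th + R_L) = 2.708 / (2.708 + 28.4) = 0.08706.
So the output falls by 8.71 %.

8.71 %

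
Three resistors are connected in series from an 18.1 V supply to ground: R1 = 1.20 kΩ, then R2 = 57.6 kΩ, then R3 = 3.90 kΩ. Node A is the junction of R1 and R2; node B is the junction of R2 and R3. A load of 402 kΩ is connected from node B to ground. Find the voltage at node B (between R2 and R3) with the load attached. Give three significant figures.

At node B, R3 is in parallel with the load: R3‖R_L = 3.863 kΩ.
Below node A the resistance is R2 + (R3‖R_L) = 61.46 kΩ, so V_A = 18.1 × 61.46/62.66 = 17.75 V.
Then V_B = V_A × (R3‖R_L)/(R2 + R3‖R_L) = 17.75 × 3.863/61.46 = 1.12 V.

V ≈ 1.12 V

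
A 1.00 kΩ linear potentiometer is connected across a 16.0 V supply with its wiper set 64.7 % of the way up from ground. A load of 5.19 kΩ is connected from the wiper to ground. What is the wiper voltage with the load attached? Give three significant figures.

The wiper splits the pot into (1−α)R = 353.0 Ω above and αR = 647.0 Ω below.
Lower section ‖ load = 575.3 Ω.
V_wiper = 16.0 × 575.3/(353.0 + 575.3) = 9.92 V.

V ≈ 9.92 V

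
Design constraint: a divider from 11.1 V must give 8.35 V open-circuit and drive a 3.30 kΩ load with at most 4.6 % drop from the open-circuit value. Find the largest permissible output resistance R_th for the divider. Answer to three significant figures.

R_th ≤ 159 Ω

Loading drop = R_th/(R_th + R_L) ≤ 0.0460, so R_th ≤ R_L · ε/(1−ε) = 3.30 kΩ × 0.0460/0.9540 = 159 Ω.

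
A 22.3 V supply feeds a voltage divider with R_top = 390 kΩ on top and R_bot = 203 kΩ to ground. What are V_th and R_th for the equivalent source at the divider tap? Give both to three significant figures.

V_th is the open-circuit tap voltage: 22.3 × 203/(390 + 203) = 7.63 V.
With the supply zeroed, R_top and R_bot appear in parallel from the tap: R_th = R_top‖R_bot = (390 × 203)/593.0 = 134 kΩ.

V_th = 7.63 V, R_th = 134 kΩ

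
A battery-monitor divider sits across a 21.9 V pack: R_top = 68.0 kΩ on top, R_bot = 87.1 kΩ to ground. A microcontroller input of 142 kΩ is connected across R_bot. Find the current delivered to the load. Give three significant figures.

I_L ≈ 0.0683 mA

R_bot‖R_L = 53.99 kΩ; V_out = 21.9 × 53.99/122.0 = 9.692 V.
I_L = V_out / R_L = 9.692 / 142 kΩ = 0.0683 mA.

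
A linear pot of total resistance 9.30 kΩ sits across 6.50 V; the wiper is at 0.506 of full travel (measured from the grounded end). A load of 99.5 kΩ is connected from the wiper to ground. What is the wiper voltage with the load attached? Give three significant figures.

V ≈ 3.21 V

The wiper splits the pot into (1−α)R = 4.594 kΩ above and αR = 4.706 kΩ below.
Lower section ‖ load = 4.493 kΩ.
V_wiper = 6.50 × 4.493/(4.594 + 4.493) = 3.21 V.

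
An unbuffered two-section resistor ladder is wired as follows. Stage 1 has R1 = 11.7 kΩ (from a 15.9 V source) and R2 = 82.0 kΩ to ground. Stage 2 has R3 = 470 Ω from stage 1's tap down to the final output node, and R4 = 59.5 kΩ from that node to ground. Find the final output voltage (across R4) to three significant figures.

V_out ≈ 11.8 V

Stage 2 presents R3+R4 = 59970 Ω as a load on stage 1's tap.
Stage 1's lower leg becomes R2‖(R3+R4) = 34640 Ω, so V_mid = 15.9 × 34640/46340 = 11.89 V.
Stage 2 is itself unloaded: V_out = V_mid × R4/(R3+R4) = 11.89 × 59500/59970 = 11.8 V.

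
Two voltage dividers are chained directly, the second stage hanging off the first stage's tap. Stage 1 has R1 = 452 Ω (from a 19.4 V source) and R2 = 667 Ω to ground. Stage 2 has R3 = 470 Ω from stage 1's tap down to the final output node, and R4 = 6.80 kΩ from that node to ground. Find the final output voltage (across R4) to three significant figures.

V_out ≈ 10.4 V

Stage 2 presents R3+R4 = 7270 Ω as a load on stage 1's tap.
Stage 1's lower leg becomes R2‖(R3+R4) = 610.9 Ω, so V_mid = 19.4 × 610.9/1063 = 11.15 V.
Stage 2 is itself unloaded: V_out = V_mid × R4/(R3+R4) = 11.15 × 6800/7270 = 10.4 V.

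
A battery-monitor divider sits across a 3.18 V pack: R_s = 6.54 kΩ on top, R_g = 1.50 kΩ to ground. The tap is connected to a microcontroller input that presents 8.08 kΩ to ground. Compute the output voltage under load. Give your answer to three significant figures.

The load sits in parallel with R_g: R_g‖R_L = (1.50 × 8.08) / (1.50 + 8.08) = 1.265 kΩ.
V_out = 3.18 × 1.265 / (6.54 + 1.265) = 3.18 × 1.265/7.805 = 0.515 V.
(Unloaded it would have been 0.593 V.)

V_out ≈ 0.515 V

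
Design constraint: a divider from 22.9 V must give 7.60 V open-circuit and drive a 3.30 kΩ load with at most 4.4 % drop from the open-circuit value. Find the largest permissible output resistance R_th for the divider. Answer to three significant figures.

Loading drop = R_th/(R_th + R_L) ≤ 0.0440, so R_th ≤ R_L · ε/(1−ε) = 3.30 kΩ × 0.0440/0.9560 = 152 Ω.

R_th ≤ 152 Ω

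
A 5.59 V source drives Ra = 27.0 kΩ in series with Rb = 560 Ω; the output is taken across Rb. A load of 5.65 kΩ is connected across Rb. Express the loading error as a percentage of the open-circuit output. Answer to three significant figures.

8.85 %

Unloaded V = 5.59 × 560/27560 = 0.11358 V.
Loaded: Rb‖R_L = 509.5 Ω, giving V = 5.59 × 509.5/27510 = 0.10353 V.
Drop = (0.11358 − 0.10353) / 0.11358 = 8.85 %.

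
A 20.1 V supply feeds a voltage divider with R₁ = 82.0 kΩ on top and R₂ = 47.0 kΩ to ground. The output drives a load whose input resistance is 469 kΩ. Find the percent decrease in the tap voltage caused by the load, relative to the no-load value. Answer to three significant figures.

5.99 %

The divider's output (Thévenin) resistance is R₁‖R₂ = 29.88 kΩ.
Fractional drop under load = R_th/(R_th + R_L) = 29.88 / (29.88 + 469) = 0.05989.
So the output falls by 5.99 %.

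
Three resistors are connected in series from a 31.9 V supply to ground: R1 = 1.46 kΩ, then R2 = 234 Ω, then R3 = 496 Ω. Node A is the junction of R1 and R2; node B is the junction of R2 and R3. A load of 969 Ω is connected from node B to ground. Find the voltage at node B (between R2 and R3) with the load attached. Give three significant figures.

V ≈ 5.18 V

At node B, R3 is in parallel with the load: R3‖R_L = 328.1 Ω.
Below node A the resistance is R2 + (R3‖R_L) = 562.1 Ω, so V_A = 31.9 × 562.1/2022 = 8.867 V.
Then V_B = V_A × (R3‖R_L)/(R2 + R3‖R_L) = 8.867 × 328.1/562.1 = 5.18 V.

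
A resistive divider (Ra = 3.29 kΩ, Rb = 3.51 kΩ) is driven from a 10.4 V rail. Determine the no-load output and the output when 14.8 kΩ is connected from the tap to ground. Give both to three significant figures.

Open-circuit: V = 10.4 × 3.51/(3.29 + 3.51) = 5.37 V.
With the load, Rb becomes Rb‖R_L = 2.837 kΩ, so V = 10.4 × 2.837/6.127 = 4.82 V.

Unloaded: 5.37 V; loaded: 4.82 V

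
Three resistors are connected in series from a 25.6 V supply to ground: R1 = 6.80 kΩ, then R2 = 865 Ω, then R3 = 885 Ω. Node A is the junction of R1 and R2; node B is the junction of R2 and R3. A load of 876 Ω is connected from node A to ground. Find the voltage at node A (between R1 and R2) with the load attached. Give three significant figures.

V ≈ 2.02 V

Below node A the series string R2+R3 = 1750 Ω sits in parallel with the 876 Ω load: 583.8 Ω.
V_A = 25.6 × 583.8/(6800 + 583.8) = 2.02 V.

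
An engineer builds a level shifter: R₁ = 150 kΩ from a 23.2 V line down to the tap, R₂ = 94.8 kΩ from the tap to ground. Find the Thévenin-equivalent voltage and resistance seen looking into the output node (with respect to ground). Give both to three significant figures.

V_th = 8.98 V, R_th = 58.1 kΩ

V_th is the open-circuit tap voltage: 23.2 × 94.8/(150 + 94.8) = 8.98 V.
With the supply zeroed, R₁ and R₂ appear in parallel from the tap: R_th = R₁‖R₂ = (150 × 94.8)/244.8 = 58.1 kΩ.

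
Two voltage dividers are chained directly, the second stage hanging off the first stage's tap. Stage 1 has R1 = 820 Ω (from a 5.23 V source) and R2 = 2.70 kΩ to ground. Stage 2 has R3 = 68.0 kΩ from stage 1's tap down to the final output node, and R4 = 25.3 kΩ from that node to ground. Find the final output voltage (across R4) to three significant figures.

Stage 2 presents R3+R4 = 93300 Ω as a load on stage 1's tap.
Stage 1's lower leg becomes R2‖(R3+R4) = 2624 Ω, so V_mid = 5.23 × 2624/3444 = 3.985 V.
Stage 2 is itself unloaded: V_out = V_mid × R4/(R3+R4) = 3.985 × 25300/93300 = 1.08 V.

V_out ≈ 1.08 V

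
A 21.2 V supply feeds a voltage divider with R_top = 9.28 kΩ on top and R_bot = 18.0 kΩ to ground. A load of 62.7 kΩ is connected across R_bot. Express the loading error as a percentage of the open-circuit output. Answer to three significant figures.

The divider's output (Thévenin) resistance is R_top‖R_bot = 6.123 kΩ.
Fractional drop under load = R_th/(R_th + R_L) = 6.123 / (6.123 + 62.7) = 0.08897.
So the output falls by 8.90 %.

8.90 %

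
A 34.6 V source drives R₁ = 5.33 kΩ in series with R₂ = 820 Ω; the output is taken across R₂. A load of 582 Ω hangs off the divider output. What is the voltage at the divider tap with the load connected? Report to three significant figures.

V_out ≈ 2.08 V

The load sits in parallel with R₂: R₂‖R_L = (820 × 582) / (820 + 582) = 340.4 Ω.
V_out = 34.6 × 340.4 / (5330 + 340.4) = 34.6 × 340.4/5670 = 2.08 V.
(Unloaded it would have been 4.61 V.)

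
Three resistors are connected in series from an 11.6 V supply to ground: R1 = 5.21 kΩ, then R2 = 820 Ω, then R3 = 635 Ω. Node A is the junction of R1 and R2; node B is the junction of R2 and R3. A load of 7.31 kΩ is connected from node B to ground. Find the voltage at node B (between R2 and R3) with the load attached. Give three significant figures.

At node B, R3 is in parallel with the load: R3‖R_L = 584.2 Ω.
Below node A the resistance is R2 + (R3‖R_L) = 1404 Ω, so V_A = 11.6 × 1404/6614 = 2.463 V.
Then V_B = V_A × (R3‖R_L)/(R2 + R3‖R_L) = 2.463 × 584.2/1404 = 1.02 V.

V ≈ 1.02 V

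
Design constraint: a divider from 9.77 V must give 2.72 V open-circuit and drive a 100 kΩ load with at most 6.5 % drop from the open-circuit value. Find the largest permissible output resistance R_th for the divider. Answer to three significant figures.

Loading drop = R_th/(R_th + R_L) ≤ 0.0650, so R_th ≤ R_L · ε/(1−ε) = 100 kΩ × 0.0650/0.9350 = 6.95 kΩ.
(Any R1, R2 with R2/(R1+R2) = 0.278 and R1‖R2 ≤ 6.95 kΩ will meet the spec.)

R_th ≤ 6.95 kΩ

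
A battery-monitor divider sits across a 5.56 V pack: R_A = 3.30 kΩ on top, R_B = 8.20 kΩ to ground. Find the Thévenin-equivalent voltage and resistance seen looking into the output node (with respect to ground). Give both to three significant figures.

V_th is the open-circuit tap voltage: 5.56 × 8.20/(3.30 + 8.20) = 3.96 V.
With the supply zeroed, R_A and R_B appear in parallel from the tap: R_th = R_A‖R_B = (3.30 × 8.20)/11.50 = 2.35 kΩ.

V_th = 3.96 V, R_th = 2.35 kΩ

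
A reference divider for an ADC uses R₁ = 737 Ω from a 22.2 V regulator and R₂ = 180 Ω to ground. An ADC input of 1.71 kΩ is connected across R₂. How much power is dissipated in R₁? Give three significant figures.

Total resistance from the source is R₁ + (R₂‖R_L) = 899.9 Ω, so I = 22.2/899.9 Ω = 24.67 mA.
P = I²·R₁ = (24.67 mA)² × 737 Ω = 449 mW.

P ≈ 449 mW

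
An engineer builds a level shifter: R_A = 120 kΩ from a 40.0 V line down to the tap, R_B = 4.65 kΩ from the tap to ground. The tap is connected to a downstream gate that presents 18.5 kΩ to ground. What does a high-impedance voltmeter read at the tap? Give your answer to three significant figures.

The load sits in parallel with R_B: R_B‖R_L = (4.65 × 18.5) / (4.65 + 18.5) = 3.716 kΩ.
V_out = 40.0 × 3.716 / (120 + 3.716) = 40.0 × 3.716/123.7 = 1.20 V.

V_out ≈ 1.20 V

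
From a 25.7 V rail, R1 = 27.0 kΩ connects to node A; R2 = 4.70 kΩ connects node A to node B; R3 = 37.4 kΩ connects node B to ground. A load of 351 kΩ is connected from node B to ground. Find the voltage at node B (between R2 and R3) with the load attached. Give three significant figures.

V ≈ 13.3 V

At node B, R3 is in parallel with the load: R3‖R_L = 33.80 kΩ.
Below node A the resistance is R2 + (R3‖R_L) = 38.50 kΩ, so V_A = 25.7 × 38.50/65.50 = 15.11 V.
Then V_B = V_A × (R3‖R_L)/(R2 + R3‖R_L) = 15.11 × 33.80/38.50 = 13.3 V.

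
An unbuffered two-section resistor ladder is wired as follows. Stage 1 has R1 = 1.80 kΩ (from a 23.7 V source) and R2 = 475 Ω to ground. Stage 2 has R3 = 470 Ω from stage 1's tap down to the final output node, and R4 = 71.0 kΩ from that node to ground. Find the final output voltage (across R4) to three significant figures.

Stage 2 presents R3+R4 = 71470 Ω as a load on stage 1's tap.
Stage 1's lower leg becomes R2‖(R3+R4) = 471.9 Ω, so V_mid = 23.7 × 471.9/2272 = 4.922 V.
Stage 2 is itself unloaded: V_out = V_mid × R4/(R3+R4) = 4.922 × 71000/71470 = 4.89 V.

V_out ≈ 4.89 V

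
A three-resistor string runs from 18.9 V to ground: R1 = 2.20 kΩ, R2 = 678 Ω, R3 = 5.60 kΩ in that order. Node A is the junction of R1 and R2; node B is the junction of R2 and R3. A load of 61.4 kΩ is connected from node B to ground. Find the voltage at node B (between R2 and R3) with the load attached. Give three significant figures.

V ≈ 12.1 V

At node B, R3 is in parallel with the load: R3‖R_L = 5132 Ω.
Below node A the resistance is R2 + (R3‖R_L) = 5810 Ω, so V_A = 18.9 × 5810/8010 = 13.71 V.
Then V_B = V_A × (R3‖R_L)/(R2 + R3‖R_L) = 13.71 × 5132/5810 = 12.1 V.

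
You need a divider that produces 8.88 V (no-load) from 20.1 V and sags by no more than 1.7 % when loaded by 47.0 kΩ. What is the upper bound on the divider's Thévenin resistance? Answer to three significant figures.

R_th ≤ 813 Ω

Loading drop = R_th/(R_th + R_L) ≤ 0.0170, so R_th ≤ R_L · ε/(1−ε) = 47.0 kΩ × 0.0170/0.9830 = 813 Ω.
(Any R1, R2 with R2/(R1+R2) = 0.442 and R1‖R2 ≤ 813 Ω will meet the spec.)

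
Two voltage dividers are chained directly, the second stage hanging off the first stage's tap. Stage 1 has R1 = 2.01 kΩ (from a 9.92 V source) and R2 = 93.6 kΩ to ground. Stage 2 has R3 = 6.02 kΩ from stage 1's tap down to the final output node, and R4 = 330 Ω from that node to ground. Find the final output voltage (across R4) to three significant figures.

Stage 2 presents R3+R4 = 6350 Ω as a load on stage 1's tap.
Stage 1's lower leg becomes R2‖(R3+R4) = 5947 Ω, so V_mid = 9.92 × 5947/7957 = 7.414 V.
Stage 2 is itself unloaded: V_out = V_mid × R4/(R3+R4) = 7.414 × 330/6350 = 0.385 V.

V_out ≈ 0.385 V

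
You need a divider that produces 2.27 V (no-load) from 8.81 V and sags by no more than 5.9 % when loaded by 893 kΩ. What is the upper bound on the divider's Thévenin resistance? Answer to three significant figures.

Loading drop = R_th/(R_th + R_L) ≤ 0.0590, so R_th ≤ R_L · ε/(1−ε) = 893 kΩ × 0.0590/0.9410 = 56.0 kΩ.

R_th ≤ 56.0 kΩ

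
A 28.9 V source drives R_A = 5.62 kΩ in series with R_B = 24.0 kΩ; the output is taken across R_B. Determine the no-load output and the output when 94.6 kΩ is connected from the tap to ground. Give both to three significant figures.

Unloaded: 23.4 V; loaded: 22.3 V

Open-circuit: V = 28.9 × 24.0/(5.62 + 24.0) = 23.4 V.
With the load, R_B becomes R_B‖R_L = 19.14 kΩ, so V = 28.9 × 19.14/24.76 = 22.3 V.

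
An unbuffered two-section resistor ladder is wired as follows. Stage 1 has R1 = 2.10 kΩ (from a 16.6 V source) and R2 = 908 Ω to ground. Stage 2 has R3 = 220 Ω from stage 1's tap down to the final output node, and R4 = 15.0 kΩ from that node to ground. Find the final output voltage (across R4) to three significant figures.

Stage 2 presents R3+R4 = 15220 Ω as a load on stage 1's tap.
Stage 1's lower leg becomes R2‖(R3+R4) = 856.9 Ω, so V_mid = 16.6 × 856.9/2957 = 4.811 V.
Stage 2 is itself unloaded: V_out = V_mid × R4/(R3+R4) = 4.811 × 15000/15220 = 4.74 V.

V_out ≈ 4.74 V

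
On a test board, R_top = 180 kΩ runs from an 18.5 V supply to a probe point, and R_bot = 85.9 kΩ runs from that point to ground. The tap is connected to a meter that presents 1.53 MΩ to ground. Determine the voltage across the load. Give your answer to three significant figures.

The load sits in parallel with R_bot: R_bot‖R_L = (85.9 × 1530) / (85.9 + 1530) = 81.33 kΩ.
V_out = 18.5 × 81.33 / (180 + 81.33) = 18.5 × 81.33/261.3 = 5.76 V.

V_out ≈ 5.76 V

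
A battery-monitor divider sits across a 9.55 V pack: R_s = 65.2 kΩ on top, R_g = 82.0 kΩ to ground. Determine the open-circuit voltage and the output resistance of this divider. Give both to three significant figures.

V_th is the open-circuit tap voltage: 9.55 × 82.0/(65.2 + 82.0) = 5.32 V.
With the supply zeroed, R_s and R_g appear in parallel from the tap: R_th = R_s‖R_g = (65.2 × 82.0)/147.2 = 36.3 kΩ.

V_th = 5.32 V, R_th = 36.3 kΩ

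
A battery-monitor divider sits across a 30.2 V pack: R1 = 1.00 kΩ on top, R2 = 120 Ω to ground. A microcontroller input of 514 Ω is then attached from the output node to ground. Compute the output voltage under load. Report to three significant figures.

V_out ≈ 2.68 V

The load sits in parallel with R2: R2‖R_L = (120 × 514) / (120 + 514) = 97.29 Ω.
V_out = 30.2 × 97.29 / (1000 + 97.29) = 30.2 × 97.29/1097 = 2.68 V.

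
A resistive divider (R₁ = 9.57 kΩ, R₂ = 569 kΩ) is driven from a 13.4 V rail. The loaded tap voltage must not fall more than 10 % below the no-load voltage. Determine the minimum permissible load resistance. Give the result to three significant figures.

Output resistance R_th = R₁‖R₂ = (9.57 × 569)/578.6 = 9.412 kΩ.
The fractional drop is R_th/(R_th + R_L); requiring this ≤ 0.100 gives R_L ≥ R_th(1/0.100 − 1) = 9.412 × 9.000 = 84.7 kΩ.

R_L(min) ≈ 84.7 kΩ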